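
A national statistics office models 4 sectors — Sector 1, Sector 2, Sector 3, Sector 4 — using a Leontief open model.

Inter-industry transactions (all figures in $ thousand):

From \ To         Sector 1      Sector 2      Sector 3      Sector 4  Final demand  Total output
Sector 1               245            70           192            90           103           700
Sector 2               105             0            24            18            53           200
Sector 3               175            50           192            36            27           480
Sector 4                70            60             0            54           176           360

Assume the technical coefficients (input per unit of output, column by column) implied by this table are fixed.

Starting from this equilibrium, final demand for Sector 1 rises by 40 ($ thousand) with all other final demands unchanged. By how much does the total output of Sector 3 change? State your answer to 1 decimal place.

Δx_3 = 63.6

Technical coefficients a_ij = z_ij / X_j:
  a_11 = 245/700 = 0.35, a_21 = 105/700 = 0.15, a_31 = 175/700 = 0.25, a_41 = 70/700 = 0.10
  a_12 = 70/200 = 0.35, a_22 = 0/200 = 0.00, a_32 = 50/200 = 0.25, a_42 = 60/200 = 0.30
  a_13 = 192/480 = 0.40, a_23 = 24/480 = 0.05, a_33 = 192/480 = 0.40, a_43 = 0/480 = 0.00
  a_14 = 90/360 = 0.25, a_24 = 18/360 = 0.05, a_34 = 36/360 = 0.10, a_44 = 54/360 = 0.15
I − A =
  [   0.65    -0.35    -0.40    -0.25]
  [  -0.15     1.00    -0.05    -0.05]
  [  -0.25    -0.25     0.60    -0.10]
  [  -0.10    -0.30     0.00     0.85]
Compute the cofactors C_ij = (−1)^(i+j)·(3×3 minor ij) of I−A; the adjugate is their transpose:
adj(I−A) = Cᵀ =
  [ 0.488875   0.320500   0.352625   0.204125]
  [ 0.090625   0.227500   0.079375   0.049375]
  [ 0.256375   0.248000   0.460125   0.144125]
  [ 0.089500   0.118000   0.069500   0.231000]
det(I−A) = Σ_j (I−A)_1j·C_1j = (0.65)(0.488875) + (-0.35)(0.090625) + (-0.40)(0.256375) + (-0.25)(0.089500) = 0.161125
(I − A)⁻¹ = adj(I−A) / det(I−A) ≈
  [   3.0341     1.9891     2.1885     1.2669]
  [   0.5625     1.4119     0.4926     0.3064]
  [   1.5912     1.5392     2.8557     0.8945]
  [   0.5555     0.7324     0.4313     1.4337]
Δx = (I − A)⁻¹ Δd with Δd having +40 in the Sector 1 component and 0 elsewhere.
So Δx_3 = L_31 · (+40), where L_31 = adj(I−A)_31 / det(I−A) = 0.256375 / 0.161125.
Δx_3 = 0.256375 × (+40) / 0.161125 = 10.255 / 0.161125 ≈ 63.6.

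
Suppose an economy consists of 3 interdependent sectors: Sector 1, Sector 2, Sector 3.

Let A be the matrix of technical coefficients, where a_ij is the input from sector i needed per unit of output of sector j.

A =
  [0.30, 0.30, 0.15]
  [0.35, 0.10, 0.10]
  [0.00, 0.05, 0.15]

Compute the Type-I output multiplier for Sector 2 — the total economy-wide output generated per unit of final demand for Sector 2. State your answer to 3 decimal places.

m_2 = 2.028

I − A =
  [   0.70    -0.30    -0.15]
  [  -0.35     0.90    -0.10]
  [   0.00    -0.05     0.85]
Cofactors of I−A, C_ij = (−1)^(i+j)·(minor ij) (rows/columns in the sector order above):
  C_11 = (0.90)(0.85) − (-0.10)(-0.05) = 0.7600
  C_12 = −[(-0.35)(0.85) − (-0.10)(0.00)] = 0.2975
  C_13 = (-0.35)(-0.05) − (0.90)(0.00) = 0.0175
  C_21 = −[(-0.30)(0.85) − (-0.15)(-0.05)] = 0.2625
  C_22 = (0.70)(0.85) − (-0.15)(0.00) = 0.5950
  C_23 = −[(0.70)(-0.05) − (-0.30)(0.00)] = 0.0350
  C_31 = (-0.30)(-0.10) − (-0.15)(0.90) = 0.1650
  C_32 = −[(0.70)(-0.10) − (-0.15)(-0.35)] = 0.1225
  C_33 = (0.70)(0.90) − (-0.30)(-0.35) = 0.5250
det(I−A) = Σ_j (I−A)_1j·C_1j = (0.70)(0.7600) + (-0.30)(0.2975) + (-0.15)(0.0175) = 0.440125
adj(I−A) = Cᵀ =
  [ 0.7600   0.2625   0.1650]
  [ 0.2975   0.5950   0.1225]
  [ 0.0175   0.0350   0.5250]
(I − A)⁻¹ = adj(I−A) / det(I−A) ≈
  [   1.7268     0.5964     0.3749]
  [   0.6759     1.3519     0.2783]
  [   0.0398     0.0795     1.1928]
The output multiplier for sector j is the column-j sum of the Leontief inverse (I − A)⁻¹ = adj(I−A) / det(I−A).
Column 2 of adj(I−A): (0.2625, 0.5950, 0.0350); det(I−A) = 0.440125.
m_2 = (0.2625 + 0.5950 + 0.0350) / 0.440125 = 0.8925 / 0.440125 ≈ 2.028.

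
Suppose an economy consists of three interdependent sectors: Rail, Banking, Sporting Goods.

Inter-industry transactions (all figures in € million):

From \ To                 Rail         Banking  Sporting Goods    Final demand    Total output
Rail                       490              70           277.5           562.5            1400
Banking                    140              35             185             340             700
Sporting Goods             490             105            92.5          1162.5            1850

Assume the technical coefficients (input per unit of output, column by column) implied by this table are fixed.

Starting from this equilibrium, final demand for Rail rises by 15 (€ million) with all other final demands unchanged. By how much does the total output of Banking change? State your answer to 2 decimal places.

Technical coefficients a_ij = z_ij / X_j:
  a_11 = 490/1400 = 0.35, a_21 = 140/1400 = 0.10, a_31 = 490/1400 = 0.35
  a_12 = 70/700 = 0.10, a_22 = 35/700 = 0.05, a_32 = 105/700 = 0.15
  a_13 = 277.5/1850 = 0.15, a_23 = 185/1850 = 0.10, a_33 = 92.5/1850 = 0.05
I − A =
  [   0.65    -0.10    -0.15]
  [  -0.10     0.95    -0.10]
  [  -0.35    -0.15     0.95]
Cofactors of I−A, C_ij = (−1)^(i+j)·(minor ij) (rows/columns in the sector order above):
  C_11 = (0.95)(0.95) − (-0.10)(-0.15) = 0.8875
  C_12 = −[(-0.10)(0.95) − (-0.10)(-0.35)] = 0.1300
  C_13 = (-0.10)(-0.15) − (0.95)(-0.35) = 0.3475
  C_21 = −[(-0.10)(0.95) − (-0.15)(-0.15)] = 0.1175
  C_22 = (0.65)(0.95) − (-0.15)(-0.35) = 0.5650
  C_23 = −[(0.65)(-0.15) − (-0.10)(-0.35)] = 0.1325
  C_31 = (-0.10)(-0.10) − (-0.15)(0.95) = 0.1525
  C_32 = −[(0.65)(-0.10) − (-0.15)(-0.10)] = 0.0800
  C_33 = (0.65)(0.95) − (-0.10)(-0.10) = 0.6075
det(I−A) = Σ_j (I−A)_1j·C_1j = (0.65)(0.8875) + (-0.10)(0.1300) + (-0.15)(0.3475) = 0.51175
adj(I−A) = Cᵀ =
  [ 0.8875   0.1175   0.1525]
  [ 0.1300   0.5650   0.0800]
  [ 0.3475   0.1325   0.6075]
(I − A)⁻¹ = adj(I−A) / det(I−A) ≈
  [   1.7342     0.2296     0.2980]
  [   0.2540     1.1041     0.1563]
  [   0.6790     0.2589     1.1871]
Δx = (I − A)⁻¹ Δd with Δd having +15 in the Rail component and 0 elsewhere.
So Δx_2 = L_21 · (+15), where L_21 = adj(I−A)_21 / det(I−A) = 0.1300 / 0.51175.
Δx_2 = 0.1300 × (+15) / 0.51175 = 1.95 / 0.51175 ≈ 3.81.

Δx_2 = 3.81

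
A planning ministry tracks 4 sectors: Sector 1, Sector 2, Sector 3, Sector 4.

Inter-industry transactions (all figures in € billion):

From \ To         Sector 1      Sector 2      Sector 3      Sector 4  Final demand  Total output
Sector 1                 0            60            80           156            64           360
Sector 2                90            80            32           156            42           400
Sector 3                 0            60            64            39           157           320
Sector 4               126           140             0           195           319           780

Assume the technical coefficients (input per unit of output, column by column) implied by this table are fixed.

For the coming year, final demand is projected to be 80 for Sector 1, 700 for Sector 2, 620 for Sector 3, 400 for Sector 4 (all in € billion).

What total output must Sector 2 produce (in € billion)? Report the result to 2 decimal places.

Technical coefficients a_ij = z_ij / X_j:
  a_11 = 0/360 = 0.00, a_21 = 90/360 = 0.25, a_31 = 0/360 = 0.00, a_41 = 126/360 = 0.35
  a_12 = 60/400 = 0.15, a_22 = 80/400 = 0.20, a_32 = 60/400 = 0.15, a_42 = 140/400 = 0.35
  a_13 = 80/320 = 0.25, a_23 = 32/320 = 0.10, a_33 = 64/320 = 0.20, a_43 = 0/320 = 0.00
  a_14 = 156/780 = 0.20, a_24 = 156/780 = 0.20, a_34 = 39/780 = 0.05, a_44 = 195/780 = 0.25
I − A =
  [   1.00    -0.15    -0.25    -0.20]
  [  -0.25     0.80    -0.10    -0.20]
  [   0.00    -0.15     0.80    -0.05]
  [  -0.35    -0.35     0.00     0.75]
Compute the cofactors C_ij = (−1)^(i+j)·(3×3 minor ij) of I−A; the adjugate is their transpose:
adj(I−A) = Cᵀ =
  [ 0.411000   0.178500   0.150750   0.167250]
  [ 0.207750   0.539625   0.132375   0.208125]
  [ 0.057000   0.122125   0.417875   0.075625]
  [ 0.288750   0.335125   0.132125   0.585625]
det(I−A) = Σ_j (I−A)_1j·C_1j = (1.00)(0.411000) + (-0.15)(0.207750) + (-0.25)(0.057000) + (-0.20)(0.288750) = 0.3078375
(I − A)⁻¹ = adj(I−A) / det(I−A) ≈
  [   1.3351     0.5799     0.4897     0.5433]
  [   0.6749     1.7530     0.4300     0.6761]
  [   0.1852     0.3967     1.3575     0.2457]
  [   0.9380     1.0886     0.4292     1.9024]
x = (I − A)⁻¹ d = adj(I−A)·d / det(I−A), with det(I−A) = 0.3078375:
  x_1 = (0.411000·80 + 0.178500·700 + 0.150750·620 + 0.167250·400) / 0.3078375 = 318.195 / 0.3078375 ≈ 1033.65
  x_2 = (0.207750·80 + 0.539625·700 + 0.132375·620 + 0.208125·400) / 0.3078375 = 559.68 / 0.3078375 ≈ 1818.10
  x_3 = (0.057000·80 + 0.122125·700 + 0.417875·620 + 0.075625·400) / 0.3078375 = 379.38 / 0.3078375 ≈ 1232.40
  x_4 = (0.288750·80 + 0.335125·700 + 0.132125·620 + 0.585625·400) / 0.3078375 = 573.855 / 0.3078375 ≈ 1864.15

x_2 = 1818.10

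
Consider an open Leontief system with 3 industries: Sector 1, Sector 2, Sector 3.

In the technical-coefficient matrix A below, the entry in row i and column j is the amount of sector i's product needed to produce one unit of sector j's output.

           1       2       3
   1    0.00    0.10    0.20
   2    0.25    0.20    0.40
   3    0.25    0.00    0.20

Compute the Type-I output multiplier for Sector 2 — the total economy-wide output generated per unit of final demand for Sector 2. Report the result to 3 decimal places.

I − A =
  [   1.00    -0.10    -0.20]
  [  -0.25     0.80    -0.40]
  [  -0.25     0.00     0.80]
Cofactors of I−A, C_ij = (−1)^(i+j)·(minor ij) (rows/columns in the sector order above):
  C_11 = (0.80)(0.80) − (-0.40)(0.00) = 0.6400
  C_12 = −[(-0.25)(0.80) − (-0.40)(-0.25)] = 0.3000
  C_13 = (-0.25)(0.00) − (0.80)(-0.25) = 0.2000
  C_21 = −[(-0.10)(0.80) − (-0.20)(0.00)] = 0.0800
  C_22 = (1.00)(0.80) − (-0.20)(-0.25) = 0.7500
  C_23 = −[(1.00)(0.00) − (-0.10)(-0.25)] = 0.0250
  C_31 = (-0.10)(-0.40) − (-0.20)(0.80) = 0.2000
  C_32 = −[(1.00)(-0.40) − (-0.20)(-0.25)] = 0.4500
  C_33 = (1.00)(0.80) − (-0.10)(-0.25) = 0.7750
det(I−A) = Σ_j (I−A)_1j·C_1j = (1.00)(0.6400) + (-0.10)(0.3000) + (-0.20)(0.2000) = 0.5700
adj(I−A) = Cᵀ =
  [ 0.6400   0.0800   0.2000]
  [ 0.3000   0.7500   0.4500]
  [ 0.2000   0.0250   0.7750]
(I − A)⁻¹ = adj(I−A) / det(I−A) ≈
  [   1.1228     0.1404     0.3509]
  [   0.5263     1.3158     0.7895]
  [   0.3509     0.0439     1.3596]
The output multiplier for sector j is the column-j sum of the Leontief inverse (I − A)⁻¹ = adj(I−A) / det(I−A).
Column 2 of adj(I−A): (0.0800, 0.7500, 0.0250); det(I−A) = 0.5700.
m_2 = (0.0800 + 0.7500 + 0.0250) / 0.5700 = 0.855 / 0.5700 = 1.500.

m_2 = 1.500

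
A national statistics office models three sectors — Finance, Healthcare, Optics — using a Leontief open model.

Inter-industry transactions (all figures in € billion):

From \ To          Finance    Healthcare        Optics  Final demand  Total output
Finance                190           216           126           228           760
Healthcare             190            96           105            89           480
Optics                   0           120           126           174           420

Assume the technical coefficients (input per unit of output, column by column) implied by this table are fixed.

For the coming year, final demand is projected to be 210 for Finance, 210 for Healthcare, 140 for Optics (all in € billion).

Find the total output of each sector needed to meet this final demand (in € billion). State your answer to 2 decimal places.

x_F = 855.24, x_H = 666.67, x_O = 438.10

Technical coefficients a_ij = z_ij / X_j:
  a_FF = 190/760 = 0.25, a_HF = 190/760 = 0.25, a_OF = 0/760 = 0.00
  a_FH = 216/480 = 0.45, a_HH = 96/480 = 0.20, a_OH = 120/480 = 0.25
  a_FO = 126/420 = 0.30, a_HO = 105/420 = 0.25, a_OO = 126/420 = 0.30
I − A =
  [   0.75    -0.45    -0.30]
  [  -0.25     0.80    -0.25]
  [   0.00    -0.25     0.70]
Cofactors of I−A, C_ij = (−1)^(i+j)·(minor ij) (rows/columns in the sector order above):
  C_11 = (0.80)(0.70) − (-0.25)(-0.25) = 0.4975
  C_12 = −[(-0.25)(0.70) − (-0.25)(0.00)] = 0.1750
  C_13 = (-0.25)(-0.25) − (0.80)(0.00) = 0.0625
  C_21 = −[(-0.45)(0.70) − (-0.30)(-0.25)] = 0.3900
  C_22 = (0.75)(0.70) − (-0.30)(0.00) = 0.5250
  C_23 = −[(0.75)(-0.25) − (-0.45)(0.00)] = 0.1875
  C_31 = (-0.45)(-0.25) − (-0.30)(0.80) = 0.3525
  C_32 = −[(0.75)(-0.25) − (-0.30)(-0.25)] = 0.2625
  C_33 = (0.75)(0.80) − (-0.45)(-0.25) = 0.4875
det(I−A) = Σ_j (I−A)_1j·C_1j = (0.75)(0.4975) + (-0.45)(0.1750) + (-0.30)(0.0625) = 0.275625
adj(I−A) = Cᵀ =
  [ 0.4975   0.3900   0.3525]
  [ 0.1750   0.5250   0.2625]
  [ 0.0625   0.1875   0.4875]
(I − A)⁻¹ = adj(I−A) / det(I−A) ≈
  [   1.8050     1.4150     1.2789]
  [   0.6349     1.9048     0.9524]
  [   0.2268     0.6803     1.7687]
x = (I − A)⁻¹ d = adj(I−A)·d / det(I−A), with det(I−A) = 0.275625:
  x_F = (0.4975·210 + 0.3900·210 + 0.3525·140) / 0.275625 = 235.725 / 0.275625 ≈ 855.24
  x_H = (0.1750·210 + 0.5250·210 + 0.2625·140) / 0.275625 = 183.75 / 0.275625 ≈ 666.67
  x_O = (0.0625·210 + 0.1875·210 + 0.4875·140) / 0.275625 = 120.75 / 0.275625 ≈ 438.10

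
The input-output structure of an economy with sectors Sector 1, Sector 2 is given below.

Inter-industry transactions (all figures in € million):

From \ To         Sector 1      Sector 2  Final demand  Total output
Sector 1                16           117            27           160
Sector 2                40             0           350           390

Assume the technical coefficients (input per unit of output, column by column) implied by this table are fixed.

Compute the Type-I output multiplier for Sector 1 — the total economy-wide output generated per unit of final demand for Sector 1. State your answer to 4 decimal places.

Technical coefficients a_ij = z_ij / X_j:
  a_11 = 16/160 = 0.10, a_21 = 40/160 = 0.25
  a_12 = 117/390 = 0.30, a_22 = 0/390 = 0.00
I − A =
  [   0.90    -0.30]
  [  -0.25     1.00]
det(I−A) = (0.90)(1.00) − (-0.30)(-0.25) = 0.8250
adj(I−A) = [[1.00, 0.30], [0.25, 0.90]]
(I − A)⁻¹ = adj(I−A) / det(I−A) ≈
  [   1.21212     0.36364]
  [   0.30303     1.09091]
The output multiplier for sector j is the column-j sum of the Leontief inverse (I − A)⁻¹ = adj(I−A) / det(I−A).
Column 1 of adj(I−A): (1.00, 0.25); det(I−A) = 0.8250.
m_1 = (1.00 + 0.25) / 0.8250 = 1.25 / 0.8250 ≈ 1.5152.

m_1 = 1.5152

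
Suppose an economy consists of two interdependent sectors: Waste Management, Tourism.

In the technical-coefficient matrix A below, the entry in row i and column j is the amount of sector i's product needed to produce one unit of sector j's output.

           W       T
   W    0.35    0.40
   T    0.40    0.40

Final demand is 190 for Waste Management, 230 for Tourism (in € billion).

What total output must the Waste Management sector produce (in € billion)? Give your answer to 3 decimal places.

x_W = 895.652

I − A =
  [   0.65    -0.40]
  [  -0.40     0.60]
det(I−A) = (0.65)(0.60) − (-0.40)(-0.40) = 0.2300
adj(I−A) = [[0.60, 0.40], [0.40, 0.65]]
(I − A)⁻¹ = adj(I−A) / det(I−A) ≈
  [   2.6087     1.7391]
  [   1.7391     2.8261]
x = (I − A)⁻¹ d = adj(I−A)·d / det(I−A), with det(I−A) = 0.2300:
  x_W = (0.60·190 + 0.40·230) / 0.2300 = 206.00 / 0.2300 ≈ 895.652
  x_T = (0.40·190 + 0.65·230) / 0.2300 = 225.50 / 0.2300 ≈ 980.435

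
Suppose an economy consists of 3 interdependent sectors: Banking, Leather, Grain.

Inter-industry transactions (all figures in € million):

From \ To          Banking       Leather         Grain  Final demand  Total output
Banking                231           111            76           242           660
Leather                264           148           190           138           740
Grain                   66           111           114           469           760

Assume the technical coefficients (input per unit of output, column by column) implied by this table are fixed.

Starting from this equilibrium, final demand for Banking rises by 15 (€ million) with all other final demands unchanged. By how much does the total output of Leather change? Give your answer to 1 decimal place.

Δx_L = 15.7

Technical coefficients a_ij = z_ij / X_j:
  a_BB = 231/660 = 0.35, a_LB = 264/660 = 0.40, a_GB = 66/660 = 0.10
  a_BL = 111/740 = 0.15, a_LL = 148/740 = 0.20, a_GL = 111/740 = 0.15
  a_BG = 76/760 = 0.10, a_LG = 190/760 = 0.25, a_GG = 114/760 = 0.15
I − A =
  [   0.65    -0.15    -0.10]
  [  -0.40     0.80    -0.25]
  [  -0.10    -0.15     0.85]
Cofactors of I−A, C_ij = (−1)^(i+j)·(minor ij) (rows/columns in the sector order above):
  C_11 = (0.80)(0.85) − (-0.25)(-0.15) = 0.6425
  C_12 = −[(-0.40)(0.85) − (-0.25)(-0.10)] = 0.3650
  C_13 = (-0.40)(-0.15) − (0.80)(-0.10) = 0.1400
  C_21 = −[(-0.15)(0.85) − (-0.10)(-0.15)] = 0.1425
  C_22 = (0.65)(0.85) − (-0.10)(-0.10) = 0.5425
  C_23 = −[(0.65)(-0.15) − (-0.15)(-0.10)] = 0.1125
  C_31 = (-0.15)(-0.25) − (-0.10)(0.80) = 0.1175
  C_32 = −[(0.65)(-0.25) − (-0.10)(-0.40)] = 0.2025
  C_33 = (0.65)(0.80) − (-0.15)(-0.40) = 0.4600
det(I−A) = Σ_j (I−A)_1j·C_1j = (0.65)(0.6425) + (-0.15)(0.3650) + (-0.10)(0.1400) = 0.348875
adj(I−A) = Cᵀ =
  [ 0.6425   0.1425   0.1175]
  [ 0.3650   0.5425   0.2025]
  [ 0.1400   0.1125   0.4600]
(I − A)⁻¹ = adj(I−A) / det(I−A) ≈
  [   1.8416     0.4085     0.3368]
  [   1.0462     1.5550     0.5804]
  [   0.4013     0.3225     1.3185]
Δx = (I − A)⁻¹ Δd with Δd having +15 in the Banking component and 0 elsewhere.
So Δx_L = L_LB · (+15), where L_LB = adj(I−A)_LB / det(I−A) = 0.3650 / 0.348875.
Δx_L = 0.3650 × (+15) / 0.348875 = 5.475 / 0.348875 ≈ 15.7.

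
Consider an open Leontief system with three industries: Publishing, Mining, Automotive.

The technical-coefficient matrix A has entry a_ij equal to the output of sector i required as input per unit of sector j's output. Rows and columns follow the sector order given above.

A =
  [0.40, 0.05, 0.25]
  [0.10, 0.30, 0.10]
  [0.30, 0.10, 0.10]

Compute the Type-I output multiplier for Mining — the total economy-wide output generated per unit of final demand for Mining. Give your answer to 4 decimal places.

I − A =
  [   0.60    -0.05    -0.25]
  [  -0.10     0.70    -0.10]
  [  -0.30    -0.10     0.90]
Cofactors of I−A, C_ij = (−1)^(i+j)·(minor ij) (rows/columns in the sector order above):
  C_11 = (0.70)(0.90) − (-0.10)(-0.10) = 0.6200
  C_12 = −[(-0.10)(0.90) − (-0.10)(-0.30)] = 0.1200
  C_13 = (-0.10)(-0.10) − (0.70)(-0.30) = 0.2200
  C_21 = −[(-0.05)(0.90) − (-0.25)(-0.10)] = 0.0700
  C_22 = (0.60)(0.90) − (-0.25)(-0.30) = 0.4650
  C_23 = −[(0.60)(-0.10) − (-0.05)(-0.30)] = 0.0750
  C_31 = (-0.05)(-0.10) − (-0.25)(0.70) = 0.1800
  C_32 = −[(0.60)(-0.10) − (-0.25)(-0.10)] = 0.0850
  C_33 = (0.60)(0.70) − (-0.05)(-0.10) = 0.4150
det(I−A) = Σ_j (I−A)_1j·C_1j = (0.60)(0.6200) + (-0.05)(0.1200) + (-0.25)(0.2200) = 0.3110
adj(I−A) = Cᵀ =
  [ 0.6200   0.0700   0.1800]
  [ 0.1200   0.4650   0.0850]
  [ 0.2200   0.0750   0.4150]
(I − A)⁻¹ = adj(I−A) / det(I−A) ≈
  [   1.99357     0.22508     0.57878]
  [   0.38585     1.49518     0.27331]
  [   0.70740     0.24116     1.33441]
The output multiplier for sector j is the column-j sum of the Leontief inverse (I − A)⁻¹ = adj(I−A) / det(I−A).
Column M of adj(I−A): (0.0700, 0.4650, 0.0750); det(I−A) = 0.3110.
m_M = (0.0700 + 0.4650 + 0.0750) / 0.3110 = 0.61 / 0.3110 ≈ 1.9614.

m_M = 1.9614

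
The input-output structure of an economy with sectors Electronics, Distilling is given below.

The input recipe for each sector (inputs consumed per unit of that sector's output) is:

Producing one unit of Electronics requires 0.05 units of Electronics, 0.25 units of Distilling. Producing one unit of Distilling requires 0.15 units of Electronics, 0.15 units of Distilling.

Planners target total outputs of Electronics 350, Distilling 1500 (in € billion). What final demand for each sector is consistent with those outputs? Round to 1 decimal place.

d_1 = 107.5, d_2 = 1187.5

I − A =
  [   0.95    -0.15]
  [  -0.25     0.85]
d = (I − A) x:
  d_1 = (+0.95)·350 + (-0.15)·1500 = 107.5
  d_2 = (-0.25)·350 + (+0.85)·1500 = 1187.5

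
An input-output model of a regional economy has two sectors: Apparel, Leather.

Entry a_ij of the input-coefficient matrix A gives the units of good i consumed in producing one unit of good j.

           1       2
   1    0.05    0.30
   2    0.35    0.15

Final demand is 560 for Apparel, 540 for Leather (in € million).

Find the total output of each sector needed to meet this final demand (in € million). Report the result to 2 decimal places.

x_1 = 908.19, x_2 = 1009.25

I − A =
  [   0.95    -0.30]
  [  -0.35     0.85]
det(I−A) = (0.95)(0.85) − (-0.30)(-0.35) = 0.7025
adj(I−A) = [[0.85, 0.30], [0.35, 0.95]]
(I − A)⁻¹ = adj(I−A) / det(I−A) ≈
  [   1.2100     0.4270]
  [   0.4982     1.3523]
x = (I − A)⁻¹ d = adj(I−A)·d / det(I−A), with det(I−A) = 0.7025:
  x_1 = (0.85·560 + 0.30·540) / 0.7025 = 638.00 / 0.7025 ≈ 908.19
  x_2 = (0.35·560 + 0.95·540) / 0.7025 = 709.00 / 0.7025 ≈ 1009.25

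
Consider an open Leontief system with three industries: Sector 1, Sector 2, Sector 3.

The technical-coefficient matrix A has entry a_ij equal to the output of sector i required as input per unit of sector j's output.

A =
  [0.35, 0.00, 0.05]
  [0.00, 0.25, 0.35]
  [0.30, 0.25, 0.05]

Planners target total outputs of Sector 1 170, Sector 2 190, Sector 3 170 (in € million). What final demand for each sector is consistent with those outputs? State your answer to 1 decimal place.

I − A =
  [   0.65     0.00    -0.05]
  [   0.00     0.75    -0.35]
  [  -0.30    -0.25     0.95]
d = (I − A) x:
  d_1 = (+0.65)·170 + (+0.00)·190 + (-0.05)·170 = 102.0
  d_2 = (+0.00)·170 + (+0.75)·190 + (-0.35)·170 = 83.0
  d_3 = (-0.30)·170 + (-0.25)·190 + (+0.95)·170 = 63.0

d_1 = 102.0, d_2 = 83.0, d_3 = 63.0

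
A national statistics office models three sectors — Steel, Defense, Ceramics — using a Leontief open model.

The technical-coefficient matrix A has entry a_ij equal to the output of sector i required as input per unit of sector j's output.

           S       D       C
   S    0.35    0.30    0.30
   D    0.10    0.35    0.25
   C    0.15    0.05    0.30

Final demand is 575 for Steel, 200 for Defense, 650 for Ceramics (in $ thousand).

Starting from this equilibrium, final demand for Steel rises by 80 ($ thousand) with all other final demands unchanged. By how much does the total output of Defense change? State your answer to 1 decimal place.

Δx_D = 38.3

I − A =
  [   0.65    -0.30    -0.30]
  [  -0.10     0.65    -0.25]
  [  -0.15    -0.05     0.70]
Cofactors of I−A, C_ij = (−1)^(i+j)·(minor ij) (rows/columns in the sector order above):
  C_11 = (0.65)(0.70) − (-0.25)(-0.05) = 0.4425
  C_12 = −[(-0.10)(0.70) − (-0.25)(-0.15)] = 0.1075
  C_13 = (-0.10)(-0.05) − (0.65)(-0.15) = 0.1025
  C_21 = −[(-0.30)(0.70) − (-0.30)(-0.05)] = 0.2250
  C_22 = (0.65)(0.70) − (-0.30)(-0.15) = 0.4100
  C_23 = −[(0.65)(-0.05) − (-0.30)(-0.15)] = 0.0775
  C_31 = (-0.30)(-0.25) − (-0.30)(0.65) = 0.2700
  C_32 = −[(0.65)(-0.25) − (-0.30)(-0.10)] = 0.1925
  C_33 = (0.65)(0.65) − (-0.30)(-0.10) = 0.3925
det(I−A) = Σ_j (I−A)_1j·C_1j = (0.65)(0.4425) + (-0.30)(0.1075) + (-0.30)(0.1025) = 0.224625
adj(I−A) = Cᵀ =
  [ 0.4425   0.2250   0.2700]
  [ 0.1075   0.4100   0.1925]
  [ 0.1025   0.0775   0.3925]
(I − A)⁻¹ = adj(I−A) / det(I−A) ≈
  [   1.9699     1.0017     1.2020]
  [   0.4786     1.8253     0.8570]
  [   0.4563     0.3450     1.7474]
Δx = (I − A)⁻¹ Δd with Δd having +80 in the Steel component and 0 elsewhere.
So Δx_D = L_DS · (+80), where L_DS = adj(I−A)_DS / det(I−A) = 0.1075 / 0.224625.
Δx_D = 0.1075 × (+80) / 0.224625 = 8.60 / 0.224625 ≈ 38.3.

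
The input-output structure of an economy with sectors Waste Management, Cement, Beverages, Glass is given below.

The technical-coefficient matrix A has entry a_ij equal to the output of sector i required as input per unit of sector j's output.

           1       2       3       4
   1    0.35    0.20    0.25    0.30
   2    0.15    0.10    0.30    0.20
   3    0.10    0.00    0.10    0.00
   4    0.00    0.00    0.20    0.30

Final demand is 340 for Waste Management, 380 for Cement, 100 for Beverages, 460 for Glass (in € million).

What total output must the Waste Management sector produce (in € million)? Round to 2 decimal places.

x_1 = 1221.48

I − A =
  [   0.65    -0.20    -0.25    -0.30]
  [  -0.15     0.90    -0.30    -0.20]
  [  -0.10     0.00     0.90     0.00]
  [   0.00     0.00    -0.20     0.70]
Compute the cofactors C_ij = (−1)^(i+j)·(3×3 minor ij) of I−A; the adjugate is their transpose:
adj(I−A) = Cᵀ =
  [ 0.56700   0.12600   0.26150   0.27900]
  [ 0.11950   0.38600   0.19775   0.16150]
  [ 0.06300   0.01400   0.38850   0.03100]
  [ 0.01800   0.00400   0.11100   0.47100]
det(I−A) = Σ_j (I−A)_1j·C_1j = (0.65)(0.56700) + (-0.20)(0.11950) + (-0.25)(0.06300) + (-0.30)(0.01800) = 0.3235
(I − A)⁻¹ = adj(I−A) / det(I−A) ≈
  [   1.7527     0.3895     0.8083     0.8624]
  [   0.3694     1.1932     0.6113     0.4992]
  [   0.1947     0.0433     1.2009     0.0958]
  [   0.0556     0.0124     0.3431     1.4560]
x = (I − A)⁻¹ d = adj(I−A)·d / det(I−A), with det(I−A) = 0.3235:
  x_1 = (0.56700·340 + 0.12600·380 + 0.26150·100 + 0.27900·460) / 0.3235 = 395.15 / 0.3235 ≈ 1221.48
  x_2 = (0.11950·340 + 0.38600·380 + 0.19775·100 + 0.16150·460) / 0.3235 = 281.375 / 0.3235 ≈ 869.78
  x_3 = (0.06300·340 + 0.01400·380 + 0.38850·100 + 0.03100·460) / 0.3235 = 79.85 / 0.3235 ≈ 246.83
  x_4 = (0.01800·340 + 0.00400·380 + 0.11100·100 + 0.47100·460) / 0.3235 = 235.40 / 0.3235 ≈ 727.67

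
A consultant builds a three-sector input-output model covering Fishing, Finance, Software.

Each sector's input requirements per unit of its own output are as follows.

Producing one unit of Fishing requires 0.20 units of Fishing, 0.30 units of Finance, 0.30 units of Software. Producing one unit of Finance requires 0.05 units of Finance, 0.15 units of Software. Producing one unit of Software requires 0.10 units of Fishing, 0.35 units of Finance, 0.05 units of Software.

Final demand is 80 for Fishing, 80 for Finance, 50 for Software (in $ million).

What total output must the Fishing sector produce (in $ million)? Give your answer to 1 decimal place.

x_1 = 114.3

I − A =
  [   0.80     0.00    -0.10]
  [  -0.30     0.95    -0.35]
  [  -0.30    -0.15     0.95]
Cofactors of I−A, C_ij = (−1)^(i+j)·(minor ij) (rows/columns in the sector order above):
  C_11 = (0.95)(0.95) − (-0.35)(-0.15) = 0.8500
  C_12 = −[(-0.30)(0.95) − (-0.35)(-0.30)] = 0.3900
  C_13 = (-0.30)(-0.15) − (0.95)(-0.30) = 0.3300
  C_21 = −[(0.00)(0.95) − (-0.10)(-0.15)] = 0.0150
  C_22 = (0.80)(0.95) − (-0.10)(-0.30) = 0.7300
  C_23 = −[(0.80)(-0.15) − (0.00)(-0.30)] = 0.1200
  C_31 = (0.00)(-0.35) − (-0.10)(0.95) = 0.0950
  C_32 = −[(0.80)(-0.35) − (-0.10)(-0.30)] = 0.3100
  C_33 = (0.80)(0.95) − (0.00)(-0.30) = 0.7600
det(I−A) = Σ_j (I−A)_1j·C_1j = (0.80)(0.8500) + (0.00)(0.3900) + (-0.10)(0.3300) = 0.6470
adj(I−A) = Cᵀ =
  [ 0.8500   0.0150   0.0950]
  [ 0.3900   0.7300   0.3100]
  [ 0.3300   0.1200   0.7600]
(I − A)⁻¹ = adj(I−A) / det(I−A) ≈
  [   1.3138     0.0232     0.1468]
  [   0.6028     1.1283     0.4791]
  [   0.5100     0.1855     1.1747]
x = (I − A)⁻¹ d = adj(I−A)·d / det(I−A), with det(I−A) = 0.6470:
  x_1 = (0.8500·80 + 0.0150·80 + 0.0950·50) / 0.6470 = 73.95 / 0.6470 ≈ 114.3
  x_2 = (0.3900·80 + 0.7300·80 + 0.3100·50) / 0.6470 = 105.10 / 0.6470 ≈ 162.4
  x_3 = (0.3300·80 + 0.1200·80 + 0.7600·50) / 0.6470 = 74.00 / 0.6470 ≈ 114.4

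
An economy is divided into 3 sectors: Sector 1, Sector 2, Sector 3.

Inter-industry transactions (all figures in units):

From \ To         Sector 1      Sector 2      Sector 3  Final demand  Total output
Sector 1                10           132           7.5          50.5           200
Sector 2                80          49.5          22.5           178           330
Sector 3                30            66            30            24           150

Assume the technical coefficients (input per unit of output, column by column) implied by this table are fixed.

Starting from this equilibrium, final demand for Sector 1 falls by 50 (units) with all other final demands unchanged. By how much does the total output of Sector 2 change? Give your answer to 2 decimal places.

Technical coefficients a_ij = z_ij / X_j:
  a_11 = 10/200 = 0.05, a_21 = 80/200 = 0.40, a_31 = 30/200 = 0.15
  a_12 = 132/330 = 0.40, a_22 = 49.5/330 = 0.15, a_32 = 66/330 = 0.20
  a_13 = 7.5/150 = 0.05, a_23 = 22.5/150 = 0.15, a_33 = 30/150 = 0.20
I − A =
  [   0.95    -0.40    -0.05]
  [  -0.40     0.85    -0.15]
  [  -0.15    -0.20     0.80]
Cofactors of I−A, C_ij = (−1)^(i+j)·(minor ij) (rows/columns in the sector order above):
  C_11 = (0.85)(0.80) − (-0.15)(-0.20) = 0.6500
  C_12 = −[(-0.40)(0.80) − (-0.15)(-0.15)] = 0.3425
  C_13 = (-0.40)(-0.20) − (0.85)(-0.15) = 0.2075
  C_21 = −[(-0.40)(0.80) − (-0.05)(-0.20)] = 0.3300
  C_22 = (0.95)(0.80) − (-0.05)(-0.15) = 0.7525
  C_23 = −[(0.95)(-0.20) − (-0.40)(-0.15)] = 0.2500
  C_31 = (-0.40)(-0.15) − (-0.05)(0.85) = 0.1025
  C_32 = −[(0.95)(-0.15) − (-0.05)(-0.40)] = 0.1625
  C_33 = (0.95)(0.85) − (-0.40)(-0.40) = 0.6475
det(I−A) = Σ_j (I−A)_1j·C_1j = (0.95)(0.6500) + (-0.40)(0.3425) + (-0.05)(0.2075) = 0.470125
adj(I−A) = Cᵀ =
  [ 0.6500   0.3300   0.1025]
  [ 0.3425   0.7525   0.1625]
  [ 0.2075   0.2500   0.6475]
(I − A)⁻¹ = adj(I−A) / det(I−A) ≈
  [   1.3826     0.7019     0.2180]
  [   0.7285     1.6006     0.3457]
  [   0.4414     0.5318     1.3773]
Δx = (I − A)⁻¹ Δd with Δd having -50 in the Sector 1 component and 0 elsewhere.
So Δx_2 = L_21 · (-50), where L_21 = adj(I−A)_21 / det(I−A) = 0.3425 / 0.470125.
Δx_2 = 0.3425 × (-50) / 0.470125 = -17.125 / 0.470125 ≈ -36.43.

Δx_2 = -36.43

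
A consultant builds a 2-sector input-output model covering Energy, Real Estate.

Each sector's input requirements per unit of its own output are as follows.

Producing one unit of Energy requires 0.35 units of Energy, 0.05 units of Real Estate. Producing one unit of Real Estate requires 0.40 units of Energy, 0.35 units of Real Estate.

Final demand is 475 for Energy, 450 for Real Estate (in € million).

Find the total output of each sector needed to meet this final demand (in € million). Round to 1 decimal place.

x_E = 1214.3, x_R = 785.7

I − A =
  [   0.65    -0.40]
  [  -0.05     0.65]
det(I−A) = (0.65)(0.65) − (-0.40)(-0.05) = 0.4025
adj(I−A) = [[0.65, 0.40], [0.05, 0.65]]
(I − A)⁻¹ = adj(I−A) / det(I−A) ≈
  [   1.6149     0.9938]
  [   0.1242     1.6149]
x = (I − A)⁻¹ d = adj(I−A)·d / det(I−A), with det(I−A) = 0.4025:
  x_E = (0.65·475 + 0.40·450) / 0.4025 = 488.75 / 0.4025 ≈ 1214.3
  x_R = (0.05·475 + 0.65·450) / 0.4025 = 316.25 / 0.4025 ≈ 785.7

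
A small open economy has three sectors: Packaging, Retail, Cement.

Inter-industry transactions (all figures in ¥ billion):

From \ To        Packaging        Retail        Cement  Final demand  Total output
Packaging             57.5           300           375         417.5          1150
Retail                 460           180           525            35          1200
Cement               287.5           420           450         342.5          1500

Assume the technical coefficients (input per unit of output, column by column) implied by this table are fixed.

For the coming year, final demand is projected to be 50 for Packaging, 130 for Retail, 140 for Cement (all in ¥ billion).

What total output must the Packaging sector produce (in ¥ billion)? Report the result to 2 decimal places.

x_P = 370.99

Technical coefficients a_ij = z_ij / X_j:
  a_PP = 57.5/1150 = 0.05, a_RP = 460/1150 = 0.40, a_CP = 287.5/1150 = 0.25
  a_PR = 300/1200 = 0.25, a_RR = 180/1200 = 0.15, a_CR = 420/1200 = 0.35
  a_PC = 375/1500 = 0.25, a_RC = 525/1500 = 0.35, a_CC = 450/1500 = 0.30
I − A =
  [   0.95    -0.25    -0.25]
  [  -0.40     0.85    -0.35]
  [  -0.25    -0.35     0.70]
Cofactors of I−A, C_ij = (−1)^(i+j)·(minor ij) (rows/columns in the sector order above):
  C_11 = (0.85)(0.70) − (-0.35)(-0.35) = 0.4725
  C_12 = −[(-0.40)(0.70) − (-0.35)(-0.25)] = 0.3675
  C_13 = (-0.40)(-0.35) − (0.85)(-0.25) = 0.3525
  C_21 = −[(-0.25)(0.70) − (-0.25)(-0.35)] = 0.2625
  C_22 = (0.95)(0.70) − (-0.25)(-0.25) = 0.6025
  C_23 = −[(0.95)(-0.35) − (-0.25)(-0.25)] = 0.3950
  C_31 = (-0.25)(-0.35) − (-0.25)(0.85) = 0.3000
  C_32 = −[(0.95)(-0.35) − (-0.25)(-0.40)] = 0.4325
  C_33 = (0.95)(0.85) − (-0.25)(-0.40) = 0.7075
det(I−A) = Σ_j (I−A)_1j·C_1j = (0.95)(0.4725) + (-0.25)(0.3675) + (-0.25)(0.3525) = 0.268875
adj(I−A) = Cᵀ =
  [ 0.4725   0.2625   0.3000]
  [ 0.3675   0.6025   0.4325]
  [ 0.3525   0.3950   0.7075]
(I − A)⁻¹ = adj(I−A) / det(I−A) ≈
  [   1.7573     0.9763     1.1158]
  [   1.3668     2.2408     1.6086]
  [   1.3110     1.4691     2.6313]
x = (I − A)⁻¹ d = adj(I−A)·d / det(I−A), with det(I−A) = 0.268875:
  x_P = (0.4725·50 + 0.2625·130 + 0.3000·140) / 0.268875 = 99.75 / 0.268875 ≈ 370.99
  x_R = (0.3675·50 + 0.6025·130 + 0.4325·140) / 0.268875 = 157.25 / 0.268875 ≈ 584.84
  x_C = (0.3525·50 + 0.3950·130 + 0.7075·140) / 0.268875 = 168.025 / 0.268875 ≈ 624.92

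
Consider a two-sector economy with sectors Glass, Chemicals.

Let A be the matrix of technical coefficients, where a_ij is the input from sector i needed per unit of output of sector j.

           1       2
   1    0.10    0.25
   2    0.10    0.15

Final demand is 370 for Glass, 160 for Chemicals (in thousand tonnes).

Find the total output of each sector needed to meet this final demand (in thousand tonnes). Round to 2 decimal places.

x_1 = 479.05, x_2 = 244.59

I − A =
  [   0.90    -0.25]
  [  -0.10     0.85]
det(I−A) = (0.90)(0.85) − (-0.25)(-0.10) = 0.7400
adj(I−A) = [[0.85, 0.25], [0.10, 0.90]]
(I − A)⁻¹ = adj(I−A) / det(I−A) ≈
  [   1.1486     0.3378]
  [   0.1351     1.2162]
x = (I − A)⁻¹ d = adj(I−A)·d / det(I−A), with det(I−A) = 0.7400:
  x_1 = (0.85·370 + 0.25·160) / 0.7400 = 354.50 / 0.7400 ≈ 479.05
  x_2 = (0.10·370 + 0.90·160) / 0.7400 = 181.00 / 0.7400 ≈ 244.59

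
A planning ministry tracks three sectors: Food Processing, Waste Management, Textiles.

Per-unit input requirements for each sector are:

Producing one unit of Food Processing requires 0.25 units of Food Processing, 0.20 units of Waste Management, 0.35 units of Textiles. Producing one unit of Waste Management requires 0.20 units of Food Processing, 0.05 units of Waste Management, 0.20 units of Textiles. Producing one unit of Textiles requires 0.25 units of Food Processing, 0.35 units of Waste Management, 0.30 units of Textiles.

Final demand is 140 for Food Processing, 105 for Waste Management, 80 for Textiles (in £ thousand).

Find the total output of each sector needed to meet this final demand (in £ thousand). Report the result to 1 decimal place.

I − A =
  [   0.75    -0.20    -0.25]
  [  -0.20     0.95    -0.35]
  [  -0.35    -0.20     0.70]
Cofactors of I−A, C_ij = (−1)^(i+j)·(minor ij) (rows/columns in the sector order above):
  C_11 = (0.95)(0.70) − (-0.35)(-0.20) = 0.5950
  C_12 = −[(-0.20)(0.70) − (-0.35)(-0.35)] = 0.2625
  C_13 = (-0.20)(-0.20) − (0.95)(-0.35) = 0.3725
  C_21 = −[(-0.20)(0.70) − (-0.25)(-0.20)] = 0.1900
  C_22 = (0.75)(0.70) − (-0.25)(-0.35) = 0.4375
  C_23 = −[(0.75)(-0.20) − (-0.20)(-0.35)] = 0.2200
  C_31 = (-0.20)(-0.35) − (-0.25)(0.95) = 0.3075
  C_32 = −[(0.75)(-0.35) − (-0.25)(-0.20)] = 0.3125
  C_33 = (0.75)(0.95) − (-0.20)(-0.20) = 0.6725
det(I−A) = Σ_j (I−A)_1j·C_1j = (0.75)(0.5950) + (-0.20)(0.2625) + (-0.25)(0.3725) = 0.300625
adj(I−A) = Cᵀ =
  [ 0.5950   0.1900   0.3075]
  [ 0.2625   0.4375   0.3125]
  [ 0.3725   0.2200   0.6725]
(I − A)⁻¹ = adj(I−A) / det(I−A) ≈
  [   1.9792     0.6320     1.0229]
  [   0.8732     1.4553     1.0395]
  [   1.2391     0.7318     2.2370]
x = (I − A)⁻¹ d = adj(I−A)·d / det(I−A), with det(I−A) = 0.300625:
  x_F = (0.5950·140 + 0.1900·105 + 0.3075·80) / 0.300625 = 127.85 / 0.300625 ≈ 425.3
  x_W = (0.2625·140 + 0.4375·105 + 0.3125·80) / 0.300625 = 107.6875 / 0.300625 ≈ 358.2
  x_T = (0.3725·140 + 0.2200·105 + 0.6725·80) / 0.300625 = 129.05 / 0.300625 ≈ 429.3

x_F = 425.3, x_W = 358.2, x_T = 429.3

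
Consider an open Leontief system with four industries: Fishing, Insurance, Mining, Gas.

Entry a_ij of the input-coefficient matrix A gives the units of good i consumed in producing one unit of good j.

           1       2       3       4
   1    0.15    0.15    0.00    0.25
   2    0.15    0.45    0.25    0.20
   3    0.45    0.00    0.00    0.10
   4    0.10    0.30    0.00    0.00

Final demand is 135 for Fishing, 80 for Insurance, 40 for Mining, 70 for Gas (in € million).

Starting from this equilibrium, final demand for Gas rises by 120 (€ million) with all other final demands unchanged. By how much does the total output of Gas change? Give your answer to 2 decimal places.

I − A =
  [   0.85    -0.15     0.00    -0.25]
  [  -0.15     0.55    -0.25    -0.20]
  [  -0.45     0.00     1.00    -0.10]
  [  -0.10    -0.30     0.00     1.00]
Compute the cofactors C_ij = (−1)^(i+j)·(3×3 minor ij) of I−A; the adjugate is their transpose:
adj(I−A) = Cᵀ =
  [ 0.482500   0.225000   0.056250   0.171250]
  [ 0.285000   0.825000   0.206250   0.256875]
  [ 0.230500   0.128250   0.366000   0.119875]
  [ 0.133750   0.270000   0.067500   0.428125]
det(I−A) = Σ_j (I−A)_1j·C_1j = (0.85)(0.482500) + (-0.15)(0.285000) + (0.00)(0.230500) + (-0.25)(0.133750) = 0.3339375
(I − A)⁻¹ = adj(I−A) / det(I−A) ≈
  [   1.4449     0.6738     0.1684     0.5128]
  [   0.8535     2.4705     0.6176     0.7692]
  [   0.6902     0.3841     1.0960     0.3590]
  [   0.4005     0.8085     0.2021     1.2821]
Δx = (I − A)⁻¹ Δd with Δd having +120 in the Gas component and 0 elsewhere.
So Δx_4 = L_44 · (+120), where L_44 = adj(I−A)_44 / det(I−A) = 0.428125 / 0.3339375.
Δx_4 = 0.428125 × (+120) / 0.3339375 = 51.375 / 0.3339375 ≈ 153.85.

Δx_4 = 153.85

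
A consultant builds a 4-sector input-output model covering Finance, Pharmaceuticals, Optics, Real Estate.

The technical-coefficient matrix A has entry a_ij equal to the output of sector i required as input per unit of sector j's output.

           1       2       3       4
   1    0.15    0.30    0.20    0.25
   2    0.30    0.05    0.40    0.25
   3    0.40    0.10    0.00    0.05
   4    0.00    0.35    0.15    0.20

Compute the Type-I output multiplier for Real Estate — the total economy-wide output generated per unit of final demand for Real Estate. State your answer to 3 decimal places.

m_4 = 4.650

I − A =
  [   0.85    -0.30    -0.20    -0.25]
  [  -0.30     0.95    -0.40    -0.25]
  [  -0.40    -0.10     1.00    -0.05]
  [   0.00    -0.35    -0.15     0.80]
Compute the cofactors C_ij = (−1)^(i+j)·(3×3 minor ij) of I−A; the adjugate is their transpose:
adj(I−A) = Cᵀ =
  [ 0.622625   0.348500   0.312375   0.323000]
  [ 0.380750   0.594625   0.363125   0.327500]
  [ 0.298250   0.213875   0.473375   0.189625]
  [ 0.222500   0.300250   0.247625   0.553500]
det(I−A) = Σ_j (I−A)_1j·C_1j = (0.85)(0.622625) + (-0.30)(0.380750) + (-0.20)(0.298250) + (-0.25)(0.222500) = 0.29973125
(I − A)⁻¹ = adj(I−A) / det(I−A) ≈
  [   2.0773     1.1627     1.0422     1.0776]
  [   1.2703     1.9839     1.2115     1.0926]
  [   0.9951     0.7136     1.5793     0.6327]
  [   0.7423     1.0017     0.8262     1.8467]
The output multiplier for sector j is the column-j sum of the Leontief inverse (I − A)⁻¹ = adj(I−A) / det(I−A).
Column 4 of adj(I−A): (0.323000, 0.327500, 0.189625, 0.553500); det(I−A) = 0.29973125.
m_4 = (0.323000 + 0.327500 + 0.189625 + 0.553500) / 0.29973125 = 1.393625 / 0.29973125 ≈ 4.650.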